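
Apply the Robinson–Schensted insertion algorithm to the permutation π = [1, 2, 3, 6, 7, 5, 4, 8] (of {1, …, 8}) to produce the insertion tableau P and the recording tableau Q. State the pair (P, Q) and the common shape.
P = [1, 2, 3, 4, 7, 8] / [5] / [6];  Q = [1, 2, 3, 4, 5, 8] / [6] / [7];  common shape = (6, 1, 1)

Row-insert the values π_1, π_2, … into P one at a time, bumping the leftmost entry strictly greater than the inserted value down to the next row. The recording tableau Q records, in position (i, j), the step at which that cell was added to P.
  Insert 1 (step 1): P = [1];  Q = [1]
  Insert 2 (step 2): P = [1, 2];  Q = [1, 2]
  Insert 3 (step 3): P = [1, 2, 3];  Q = [1, 2, 3]
  Insert 6 (step 4): P = [1, 2, 3, 6];  Q = [1, 2, 3, 4]
  Insert 7 (step 5): P = [1, 2, 3, 6, 7];  Q = [1, 2, 3, 4, 5]
  Insert 5 (step 6): P = [1, 2, 3, 5, 7] / [6];  Q = [1, 2, 3, 4, 5] / [6]
  Insert 4 (step 7): P = [1, 2, 3, 4, 7] / [5] / [6];  Q = [1, 2, 3, 4, 5] / [6] / [7]
  Insert 8 (step 8): P = [1, 2, 3, 4, 7, 8] / [5] / [6];  Q = [1, 2, 3, 4, 5, 8] / [6] / [7]
Final shape: (6, 1, 1).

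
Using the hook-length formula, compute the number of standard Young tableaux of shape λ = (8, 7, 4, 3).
# SYT of shape (8, 7, 4, 3) = 496624128

Hook-length formula: f^λ = n! / Π hook(c), product over all cells c of the Young diagram. For λ = (8, 7, 4, 3), n = 22 boxes. Hook lengths by row (left-to-right, top-to-bottom): [11, 10, 9, 7, 5, 4, 3, 1]; [9, 8, 7, 5, 3, 2, 1]; [5, 4, 3, 1]; [3, 2, 1]. Product of hooks = 2263282560000. So f^λ = 22! / 2263282560000 = 1124000727777607680000 / 2263282560000 = 496624128.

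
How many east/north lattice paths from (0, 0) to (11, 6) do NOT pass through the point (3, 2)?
Number of paths = 7426

Total paths from (0, 0) to (11, 6): C(17, 11) = 12376. Paths through (3, 2): (paths (0, 0) → (3, 2)) × (paths (3, 2) → (11, 6)) = C(5, 3) · C(12, 8) = 10 · 495 = 4950. Avoidance count = 12376 − 4950 = 7426.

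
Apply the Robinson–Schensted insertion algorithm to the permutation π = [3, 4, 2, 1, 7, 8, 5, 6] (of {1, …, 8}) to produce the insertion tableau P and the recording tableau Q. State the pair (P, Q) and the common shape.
P = [1, 4, 5, 6] / [2, 7, 8] / [3];  Q = [1, 2, 5, 6] / [3, 7, 8] / [4];  common shape = (4, 3, 1)

Row-insert the values π_1, π_2, … into P one at a time, bumping the leftmost entry strictly greater than the inserted value down to the next row. The recording tableau Q records, in position (i, j), the step at which that cell was added to P.
  Insert 3 (step 1): P = [3];  Q = [1]
  Insert 4 (step 2): P = [3, 4];  Q = [1, 2]
  Insert 2 (step 3): P = [2, 4] / [3];  Q = [1, 2] / [3]
  Insert 1 (step 4): P = [1, 4] / [2] / [3];  Q = [1, 2] / [3] / [4]
  Insert 7 (step 5): P = [1, 4, 7] / [2] / [3];  Q = [1, 2, 5] / [3] / [4]
  Insert 8 (step 6): P = [1, 4, 7, 8] / [2] / [3];  Q = [1, 2, 5, 6] / [3] / [4]
  Insert 5 (step 7): P = [1, 4, 5, 8] / [2, 7] / [3];  Q = [1, 2, 5, 6] / [3, 7] / [4]
  Insert 6 (step 8): P = [1, 4, 5, 6] / [2, 7, 8] / [3];  Q = [1, 2, 5, 6] / [3, 7, 8] / [4]
Final shape: (4, 3, 1).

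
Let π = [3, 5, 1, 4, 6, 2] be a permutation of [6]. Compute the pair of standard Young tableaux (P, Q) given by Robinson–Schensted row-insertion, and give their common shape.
P = [1, 2, 6] / [3, 4] / [5];  Q = [1, 2, 5] / [3, 4] / [6];  common shape = (3, 2, 1)

Row-insert the values π_1, π_2, … into P one at a time, bumping the leftmost entry strictly greater than the inserted value down to the next row. The recording tableau Q records, in position (i, j), the step at which that cell was added to P.
  Insert 3 (step 1): P = [3];  Q = [1]
  Insert 5 (step 2): P = [3, 5];  Q = [1, 2]
  Insert 1 (step 3): P = [1, 5] / [3];  Q = [1, 2] / [3]
  Insert 4 (step 4): P = [1, 4] / [3, 5];  Q = [1, 2] / [3, 4]
  Insert 6 (step 5): P = [1, 4, 6] / [3, 5];  Q = [1, 2, 5] / [3, 4]
  Insert 2 (step 6): P = [1, 2, 6] / [3, 4] / [5];  Q = [1, 2, 5] / [3, 4] / [6]
Final shape: (3, 2, 1).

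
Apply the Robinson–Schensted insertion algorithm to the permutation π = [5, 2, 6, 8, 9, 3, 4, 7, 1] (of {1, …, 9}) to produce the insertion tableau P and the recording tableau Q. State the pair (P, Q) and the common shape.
P = [1, 3, 4, 7] / [2, 6, 8, 9] / [5];  Q = [1, 3, 4, 5] / [2, 6, 7, 8] / [9];  common shape = (4, 4, 1)

Row-insert the values π_1, π_2, … into P one at a time, bumping the leftmost entry strictly greater than the inserted value down to the next row. The recording tableau Q records, in position (i, j), the step at which that cell was added to P.
  Insert 5 (step 1): P = [5];  Q = [1]
  Insert 2 (step 2): P = [2] / [5];  Q = [1] / [2]
  Insert 6 (step 3): P = [2, 6] / [5];  Q = [1, 3] / [2]
  Insert 8 (step 4): P = [2, 6, 8] / [5];  Q = [1, 3, 4] / [2]
  Insert 9 (step 5): P = [2, 6, 8, 9] / [5];  Q = [1, 3, 4, 5] / [2]
  Insert 3 (step 6): P = [2, 3, 8, 9] / [5, 6];  Q = [1, 3, 4, 5] / [2, 6]
  Insert 4 (step 7): P = [2, 3, 4, 9] / [5, 6, 8];  Q = [1, 3, 4, 5] / [2, 6, 7]
  Insert 7 (step 8): P = [2, 3, 4, 7] / [5, 6, 8, 9];  Q = [1, 3, 4, 5] / [2, 6, 7, 8]
  Insert 1 (step 9): P = [1, 3, 4, 7] / [2, 6, 8, 9] / [5];  Q = [1, 3, 4, 5] / [2, 6, 7, 8] / [9]
Final shape: (4, 4, 1).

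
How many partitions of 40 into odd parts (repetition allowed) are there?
p_odd(40) = 1113

Enumerate partitions using only odd parts via the recurrence o(n, m) = o(n, m−2) + o(n−m, m) over odd m, starting from the largest odd part ≤ n. This gives p_odd(40) = 1113. (Euler's theorem: equals the count of distinct-part partitions.)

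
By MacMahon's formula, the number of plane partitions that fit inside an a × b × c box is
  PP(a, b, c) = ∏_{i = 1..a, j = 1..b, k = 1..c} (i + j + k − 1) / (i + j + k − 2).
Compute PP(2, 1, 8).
PP(2, 1, 8) = 45

Evaluate the triple product over i = 1..2, j = 1..1, k = 1..8. The factors are (2/1) · (3/2) · (4/3) · (5/4) · (6/5) · (7/6) · (8/7) · (9/8) · … (16 factors total). The numerators and denominators telescope so the product is an integer; carrying out the multiplication exactly gives PP(2, 1, 8) = 45.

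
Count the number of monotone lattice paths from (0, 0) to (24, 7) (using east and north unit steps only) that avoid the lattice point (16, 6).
Number of paths = 1958058

Total paths from (0, 0) to (24, 7): C(31, 24) = 2629575. Paths through (16, 6): (paths (0, 0) → (16, 6)) × (paths (16, 6) → (24, 7)) = C(22, 16) · C(9, 8) = 74613 · 9 = 671517. Avoidance count = 2629575 − 671517 = 1958058.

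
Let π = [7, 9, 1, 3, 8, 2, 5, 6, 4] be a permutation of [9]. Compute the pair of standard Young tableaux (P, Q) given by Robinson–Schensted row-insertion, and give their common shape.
P = [1, 2, 4, 6] / [3, 5] / [7, 8] / [9];  Q = [1, 2, 5, 8] / [3, 4] / [6, 7] / [9];  common shape = (4, 2, 2, 1)

Row-insert the values π_1, π_2, … into P one at a time, bumping the leftmost entry strictly greater than the inserted value down to the next row. The recording tableau Q records, in position (i, j), the step at which that cell was added to P.
  Insert 7 (step 1): P = [7];  Q = [1]
  Insert 9 (step 2): P = [7, 9];  Q = [1, 2]
  Insert 1 (step 3): P = [1, 9] / [7];  Q = [1, 2] / [3]
  Insert 3 (step 4): P = [1, 3] / [7, 9];  Q = [1, 2] / [3, 4]
  Insert 8 (step 5): P = [1, 3, 8] / [7, 9];  Q = [1, 2, 5] / [3, 4]
  Insert 2 (step 6): P = [1, 2, 8] / [3, 9] / [7];  Q = [1, 2, 5] / [3, 4] / [6]
  Insert 5 (step 7): P = [1, 2, 5] / [3, 8] / [7, 9];  Q = [1, 2, 5] / [3, 4] / [6, 7]
  Insert 6 (step 8): P = [1, 2, 5, 6] / [3, 8] / [7, 9];  Q = [1, 2, 5, 8] / [3, 4] / [6, 7]
  Insert 4 (step 9): P = [1, 2, 4, 6] / [3, 5] / [7, 8] / [9];  Q = [1, 2, 5, 8] / [3, 4] / [6, 7] / [9]
Final shape: (4, 2, 2, 1).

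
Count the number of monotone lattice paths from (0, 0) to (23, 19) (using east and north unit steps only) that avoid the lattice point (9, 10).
Number of paths = 371284932980

Total paths from (0, 0) to (23, 19): C(42, 23) = 446775310800. Paths through (9, 10): (paths (0, 0) → (9, 10)) × (paths (9, 10) → (23, 19)) = C(19, 9) · C(23, 14) = 92378 · 817190 = 75490377820. Avoidance count = 446775310800 − 75490377820 = 371284932980.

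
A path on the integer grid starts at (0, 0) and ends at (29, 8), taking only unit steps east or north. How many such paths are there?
Number of paths = 38608020

A monotone lattice path from (0, 0) to (29, 8) consists of 29 east steps and 8 north steps in some order, so it is determined by which 29 of the 37 steps are east. The count is C(37, 29) = 38608020.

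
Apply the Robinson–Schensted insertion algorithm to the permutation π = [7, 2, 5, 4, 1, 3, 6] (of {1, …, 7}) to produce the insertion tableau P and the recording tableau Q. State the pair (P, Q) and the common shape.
P = [1, 3, 6] / [2, 4] / [5] / [7];  Q = [1, 3, 7] / [2, 6] / [4] / [5];  common shape = (3, 2, 1, 1)

Row-insert the values π_1, π_2, … into P one at a time, bumping the leftmost entry strictly greater than the inserted value down to the next row. The recording tableau Q records, in position (i, j), the step at which that cell was added to P.
  Insert 7 (step 1): P = [7];  Q = [1]
  Insert 2 (step 2): P = [2] / [7];  Q = [1] / [2]
  Insert 5 (step 3): P = [2, 5] / [7];  Q = [1, 3] / [2]
  Insert 4 (step 4): P = [2, 4] / [5] / [7];  Q = [1, 3] / [2] / [4]
  Insert 1 (step 5): P = [1, 4] / [2] / [5] / [7];  Q = [1, 3] / [2] / [4] / [5]
  Insert 3 (step 6): P = [1, 3] / [2, 4] / [5] / [7];  Q = [1, 3] / [2, 6] / [4] / [5]
  Insert 6 (step 7): P = [1, 3, 6] / [2, 4] / [5] / [7];  Q = [1, 3, 7] / [2, 6] / [4] / [5]
Final shape: (3, 2, 1, 1).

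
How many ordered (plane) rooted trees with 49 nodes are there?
C_48 = 131327898242169365477991900

These ordered rooted trees are counted by the Catalan number C_n = (1/(n + 1)) · C(2n, n). For n = 48: C_48 = (1/49) · C(96, 48) = 6435067013866298908421603100/49 = 131327898242169365477991900.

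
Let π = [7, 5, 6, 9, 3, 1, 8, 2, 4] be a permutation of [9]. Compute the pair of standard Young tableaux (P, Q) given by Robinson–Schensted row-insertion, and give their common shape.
P = [1, 2, 4] / [3, 6, 8] / [5, 9] / [7];  Q = [1, 3, 4] / [2, 7, 9] / [5, 8] / [6];  common shape = (3, 3, 2, 1)

Row-insert the values π_1, π_2, … into P one at a time, bumping the leftmost entry strictly greater than the inserted value down to the next row. The recording tableau Q records, in position (i, j), the step at which that cell was added to P.
  Insert 7 (step 1): P = [7];  Q = [1]
  Insert 5 (step 2): P = [5] / [7];  Q = [1] / [2]
  Insert 6 (step 3): P = [5, 6] / [7];  Q = [1, 3] / [2]
  Insert 9 (step 4): P = [5, 6, 9] / [7];  Q = [1, 3, 4] / [2]
  Insert 3 (step 5): P = [3, 6, 9] / [5] / [7];  Q = [1, 3, 4] / [2] / [5]
  Insert 1 (step 6): P = [1, 6, 9] / [3] / [5] / [7];  Q = [1, 3, 4] / [2] / [5] / [6]
  Insert 8 (step 7): P = [1, 6, 8] / [3, 9] / [5] / [7];  Q = [1, 3, 4] / [2, 7] / [5] / [6]
  Insert 2 (step 8): P = [1, 2, 8] / [3, 6] / [5, 9] / [7];  Q = [1, 3, 4] / [2, 7] / [5, 8] / [6]
  Insert 4 (step 9): P = [1, 2, 4] / [3, 6, 8] / [5, 9] / [7];  Q = [1, 3, 4] / [2, 7, 9] / [5, 8] / [6]
Final shape: (3, 3, 2, 1).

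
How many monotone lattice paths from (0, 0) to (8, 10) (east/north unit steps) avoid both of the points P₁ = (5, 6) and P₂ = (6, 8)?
Number of paths = 17886

Inclusion–exclusion. Total paths: C(18, 8) = 43758. Through P₁: C(11, 5)·C(7, 3) = 16170. Through P₂: C(14, 6)·C(4, 2) = 18018. Since P₁ is strictly southwest of P₂, a monotone path through both must visit P₁ then P₂; paths through both = C(11, 5)·C(3, 1)·C(4, 2) = 8316. Avoid both = 43758 − 16170 − 18018 + 8316 = 17886.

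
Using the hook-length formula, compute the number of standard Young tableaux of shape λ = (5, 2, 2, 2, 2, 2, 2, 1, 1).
# SYT of shape (5, 2, 2, 2, 2, 2, 2, 1, 1) = 1790712

Hook-length formula: f^λ = n! / Π hook(c), product over all cells c of the Young diagram. For λ = (5, 2, 2, 2, 2, 2, 2, 1, 1), n = 19 boxes. Hook lengths by row (left-to-right, top-to-bottom): [13, 10, 3, 2, 1]; [9, 6]; [8, 5]; [7, 4]; [6, 3]; [5, 2]; [4, 1]; [2]; [1]. Product of hooks = 67931136000. So f^λ = 19! / 67931136000 = 121645100408832000 / 67931136000 = 1790712.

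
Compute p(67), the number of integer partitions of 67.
p(67) = 2679689

Compute p(n) via the recurrence p(n, m) = p(n, m−1) + p(n−m, m), where p(n, m) counts partitions of n with all parts ≤ m and p(n) = p(n, n). The base cases are p(0, m) = 1 and p(n, 0) = 0 for n > 0. Filling the table yields p(67) = 2679689. (Euler's pentagonal recurrence is an alternative.)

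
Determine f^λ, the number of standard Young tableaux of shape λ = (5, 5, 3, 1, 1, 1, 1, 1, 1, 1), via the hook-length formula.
# SYT of shape (5, 5, 3, 1, 1, 1, 1, 1, 1, 1) = 18418752

Hook-length formula: f^λ = n! / Π hook(c), product over all cells c of the Young diagram. For λ = (5, 5, 3, 1, 1, 1, 1, 1, 1, 1), n = 20 boxes. Hook lengths by row (left-to-right, top-to-bottom): [14, 6, 5, 3, 2]; [13, 5, 4, 2, 1]; [10, 2, 1]; [7]; [6]; [5]; [4]; [3]; [2]; [1]. Product of hooks = 132088320000. So f^λ = 20! / 132088320000 = 2432902008176640000 / 132088320000 = 18418752.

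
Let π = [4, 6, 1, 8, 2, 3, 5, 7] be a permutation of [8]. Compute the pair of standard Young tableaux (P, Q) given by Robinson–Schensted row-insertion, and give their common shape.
P = [1, 2, 3, 5, 7] / [4, 6, 8];  Q = [1, 2, 4, 7, 8] / [3, 5, 6];  common shape = (5, 3)

Row-insert the values π_1, π_2, … into P one at a time, bumping the leftmost entry strictly greater than the inserted value down to the next row. The recording tableau Q records, in position (i, j), the step at which that cell was added to P.
  Insert 4 (step 1): P = [4];  Q = [1]
  Insert 6 (step 2): P = [4, 6];  Q = [1, 2]
  Insert 1 (step 3): P = [1, 6] / [4];  Q = [1, 2] / [3]
  Insert 8 (step 4): P = [1, 6, 8] / [4];  Q = [1, 2, 4] / [3]
  Insert 2 (step 5): P = [1, 2, 8] / [4, 6];  Q = [1, 2, 4] / [3, 5]
  Insert 3 (step 6): P = [1, 2, 3] / [4, 6, 8];  Q = [1, 2, 4] / [3, 5, 6]
  Insert 5 (step 7): P = [1, 2, 3, 5] / [4, 6, 8];  Q = [1, 2, 4, 7] / [3, 5, 6]
  Insert 7 (step 8): P = [1, 2, 3, 5, 7] / [4, 6, 8];  Q = [1, 2, 4, 7, 8] / [3, 5, 6]
Final shape: (5, 3).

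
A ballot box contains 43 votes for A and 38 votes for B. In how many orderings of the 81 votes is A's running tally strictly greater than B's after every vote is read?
Strict-lead orderings = 11324801179267241666000

Total orderings of the 81 votes with 43 for A: C(81, 43) = 183461779104129314989200. By the Bertrand ballot formula (Cycle Lemma / reflection principle), the number of orderings in which A is strictly ahead of B throughout is (p − q)/(p + q) · C(p + q, p) = (43 − 38)/(43 + 38) · 183461779104129314989200 = 11324801179267241666000.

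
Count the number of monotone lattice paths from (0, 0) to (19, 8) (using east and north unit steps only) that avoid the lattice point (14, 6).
Number of paths = 1406115

Total paths from (0, 0) to (19, 8): C(27, 19) = 2220075. Paths through (14, 6): (paths (0, 0) → (14, 6)) × (paths (14, 6) → (19, 8)) = C(20, 14) · C(7, 5) = 38760 · 21 = 813960. Avoidance count = 2220075 − 813960 = 1406115.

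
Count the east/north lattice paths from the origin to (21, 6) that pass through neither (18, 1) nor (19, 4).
Number of paths = 242272

Inclusion–exclusion. Total paths: C(27, 21) = 296010. Through P₁: C(19, 18)·C(8, 3) = 1064. Through P₂: C(23, 19)·C(4, 2) = 53130. Since P₁ is strictly southwest of P₂, a monotone path through both must visit P₁ then P₂; paths through both = C(19, 18)·C(4, 1)·C(4, 2) = 456. Avoid both = 296010 − 1064 − 53130 + 456 = 242272.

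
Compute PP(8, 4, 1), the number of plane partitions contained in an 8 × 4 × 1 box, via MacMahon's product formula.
PP(8, 4, 1) = 495

Evaluate the triple product over i = 1..8, j = 1..4, k = 1..1. The factors are (2/1) · (3/2) · (4/3) · (5/4) · (3/2) · (4/3) · (5/4) · (6/5) · … (32 factors total). The numerators and denominators telescope so the product is an integer; carrying out the multiplication exactly gives PP(8, 4, 1) = 495.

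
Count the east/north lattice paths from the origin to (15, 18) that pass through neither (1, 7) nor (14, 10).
Number of paths = 983888136

Inclusion–exclusion. Total paths: C(33, 15) = 1037158320. Through P₁: C(8, 1)·C(25, 14) = 35659200. Through P₂: C(24, 14)·C(9, 1) = 17651304. Since P₁ is strictly southwest of P₂, a monotone path through both must visit P₁ then P₂; paths through both = C(8, 1)·C(16, 13)·C(9, 1) = 40320. Avoid both = 1037158320 − 35659200 − 17651304 + 40320 = 983888136.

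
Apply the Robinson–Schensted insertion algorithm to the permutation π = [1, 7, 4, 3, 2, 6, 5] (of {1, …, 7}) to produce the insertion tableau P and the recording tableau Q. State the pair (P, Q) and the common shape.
P = [1, 2, 5] / [3, 6] / [4] / [7];  Q = [1, 2, 6] / [3, 7] / [4] / [5];  common shape = (3, 2, 1, 1)

Row-insert the values π_1, π_2, … into P one at a time, bumping the leftmost entry strictly greater than the inserted value down to the next row. The recording tableau Q records, in position (i, j), the step at which that cell was added to P.
  Insert 1 (step 1): P = [1];  Q = [1]
  Insert 7 (step 2): P = [1, 7];  Q = [1, 2]
  Insert 4 (step 3): P = [1, 4] / [7];  Q = [1, 2] / [3]
  Insert 3 (step 4): P = [1, 3] / [4] / [7];  Q = [1, 2] / [3] / [4]
  Insert 2 (step 5): P = [1, 2] / [3] / [4] / [7];  Q = [1, 2] / [3] / [4] / [5]
  Insert 6 (step 6): P = [1, 2, 6] / [3] / [4] / [7];  Q = [1, 2, 6] / [3] / [4] / [5]
  Insert 5 (step 7): P = [1, 2, 5] / [3, 6] / [4] / [7];  Q = [1, 2, 6] / [3, 7] / [4] / [5]
Final shape: (3, 2, 1, 1).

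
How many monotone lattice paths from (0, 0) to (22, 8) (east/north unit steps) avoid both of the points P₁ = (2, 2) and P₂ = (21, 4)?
Number of paths = 4414595

Inclusion–exclusion. Total paths: C(30, 22) = 5852925. Through P₁: C(4, 2)·C(26, 20) = 1381380. Through P₂: C(25, 21)·C(5, 1) = 63250. Since P₁ is strictly southwest of P₂, a monotone path through both must visit P₁ then P₂; paths through both = C(4, 2)·C(21, 19)·C(5, 1) = 6300. Avoid both = 5852925 − 1381380 − 63250 + 6300 = 4414595.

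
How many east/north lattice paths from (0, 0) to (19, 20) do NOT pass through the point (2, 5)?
Number of paths = 57043087290

Total paths from (0, 0) to (19, 20): C(39, 19) = 68923264410. Paths through (2, 5): (paths (0, 0) → (2, 5)) × (paths (2, 5) → (19, 20)) = C(7, 2) · C(32, 17) = 21 · 565722720 = 11880177120. Avoidance count = 68923264410 − 11880177120 = 57043087290.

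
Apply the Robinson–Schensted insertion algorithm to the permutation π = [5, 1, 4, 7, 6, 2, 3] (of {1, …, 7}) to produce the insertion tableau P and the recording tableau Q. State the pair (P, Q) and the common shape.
P = [1, 2, 3] / [4, 6] / [5, 7];  Q = [1, 3, 4] / [2, 5] / [6, 7];  common shape = (3, 2, 2)

Row-insert the values π_1, π_2, … into P one at a time, bumping the leftmost entry strictly greater than the inserted value down to the next row. The recording tableau Q records, in position (i, j), the step at which that cell was added to P.
  Insert 5 (step 1): P = [5];  Q = [1]
  Insert 1 (step 2): P = [1] / [5];  Q = [1] / [2]
  Insert 4 (step 3): P = [1, 4] / [5];  Q = [1, 3] / [2]
  Insert 7 (step 4): P = [1, 4, 7] / [5];  Q = [1, 3, 4] / [2]
  Insert 6 (step 5): P = [1, 4, 6] / [5, 7];  Q = [1, 3, 4] / [2, 5]
  Insert 2 (step 6): P = [1, 2, 6] / [4, 7] / [5];  Q = [1, 3, 4] / [2, 5] / [6]
  Insert 3 (step 7): P = [1, 2, 3] / [4, 6] / [5, 7];  Q = [1, 3, 4] / [2, 5] / [6, 7]
Final shape: (3, 2, 2).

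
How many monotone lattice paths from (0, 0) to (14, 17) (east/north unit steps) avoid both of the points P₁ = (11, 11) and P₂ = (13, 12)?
Number of paths = 187422213

Inclusion–exclusion. Total paths: C(31, 14) = 265182525. Through P₁: C(22, 11)·C(9, 3) = 59256288. Through P₂: C(25, 13)·C(6, 1) = 31201800. Since P₁ is strictly southwest of P₂, a monotone path through both must visit P₁ then P₂; paths through both = C(22, 11)·C(3, 2)·C(6, 1) = 12697776. Avoid both = 265182525 − 59256288 − 31201800 + 12697776 = 187422213.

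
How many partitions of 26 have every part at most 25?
p(26, parts ≤ 25) = 2435

Use the recurrence p(n, m) = p(n, m−1) + p(n−m, m): either the largest part is < m (count p(n, m−1)) or the largest part is exactly m (remove one copy of m, count p(n−m, m)). With p(0, ·) = 1 this gives p(26, parts ≤ 25) = 2435. (By conjugating Young diagrams, this also counts partitions of 26 into at most 25 parts.)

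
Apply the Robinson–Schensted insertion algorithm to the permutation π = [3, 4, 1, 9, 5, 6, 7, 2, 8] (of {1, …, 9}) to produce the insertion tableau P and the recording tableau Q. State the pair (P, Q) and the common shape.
P = [1, 2, 5, 6, 7, 8] / [3, 4] / [9];  Q = [1, 2, 4, 6, 7, 9] / [3, 5] / [8];  common shape = (6, 2, 1)

Row-insert the values π_1, π_2, … into P one at a time, bumping the leftmost entry strictly greater than the inserted value down to the next row. The recording tableau Q records, in position (i, j), the step at which that cell was added to P.
  Insert 3 (step 1): P = [3];  Q = [1]
  Insert 4 (step 2): P = [3, 4];  Q = [1, 2]
  Insert 1 (step 3): P = [1, 4] / [3];  Q = [1, 2] / [3]
  Insert 9 (step 4): P = [1, 4, 9] / [3];  Q = [1, 2, 4] / [3]
  Insert 5 (step 5): P = [1, 4, 5] / [3, 9];  Q = [1, 2, 4] / [3, 5]
  Insert 6 (step 6): P = [1, 4, 5, 6] / [3, 9];  Q = [1, 2, 4, 6] / [3, 5]
  Insert 7 (step 7): P = [1, 4, 5, 6, 7] / [3, 9];  Q = [1, 2, 4, 6, 7] / [3, 5]
  Insert 2 (step 8): P = [1, 2, 5, 6, 7] / [3, 4] / [9];  Q = [1, 2, 4, 6, 7] / [3, 5] / [8]
  Insert 8 (step 9): P = [1, 2, 5, 6, 7, 8] / [3, 4] / [9];  Q = [1, 2, 4, 6, 7, 9] / [3, 5] / [8]
Final shape: (6, 2, 1).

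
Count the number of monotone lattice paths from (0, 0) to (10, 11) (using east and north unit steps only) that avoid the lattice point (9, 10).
Number of paths = 167960

Total paths from (0, 0) to (10, 11): C(21, 10) = 352716. Paths through (9, 10): (paths (0, 0) → (9, 10)) × (paths (9, 10) → (10, 11)) = C(19, 9) · C(2, 1) = 92378 · 2 = 184756. Avoidance count = 352716 − 184756 = 167960.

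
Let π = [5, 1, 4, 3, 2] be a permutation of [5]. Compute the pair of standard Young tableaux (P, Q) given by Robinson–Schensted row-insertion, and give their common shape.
P = [1, 2] / [3] / [4] / [5];  Q = [1, 3] / [2] / [4] / [5];  common shape = (2, 1, 1, 1)

Row-insert the values π_1, π_2, … into P one at a time, bumping the leftmost entry strictly greater than the inserted value down to the next row. The recording tableau Q records, in position (i, j), the step at which that cell was added to P.
  Insert 5 (step 1): P = [5];  Q = [1]
  Insert 1 (step 2): P = [1] / [5];  Q = [1] / [2]
  Insert 4 (step 3): P = [1, 4] / [5];  Q = [1, 3] / [2]
  Insert 3 (step 4): P = [1, 3] / [4] / [5];  Q = [1, 3] / [2] / [4]
  Insert 2 (step 5): P = [1, 2] / [3] / [4] / [5];  Q = [1, 3] / [2] / [4] / [5]
Final shape: (2, 1, 1, 1).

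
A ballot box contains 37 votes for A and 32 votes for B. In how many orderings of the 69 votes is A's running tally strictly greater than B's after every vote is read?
Strict-lead orderings = 3423885943288280470

Total orderings of the 69 votes with 37 for A: C(69, 37) = 47249626017378270486. By the Bertrand ballot formula (Cycle Lemma / reflection principle), the number of orderings in which A is strictly ahead of B throughout is (p − q)/(p + q) · C(p + q, p) = (37 − 32)/(37 + 32) · 47249626017378270486 = 3423885943288280470.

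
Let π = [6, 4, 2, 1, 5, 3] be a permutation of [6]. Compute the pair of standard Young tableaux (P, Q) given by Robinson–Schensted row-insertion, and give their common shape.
P = [1, 3] / [2, 5] / [4] / [6];  Q = [1, 5] / [2, 6] / [3] / [4];  common shape = (2, 2, 1, 1)

Row-insert the values π_1, π_2, … into P one at a time, bumping the leftmost entry strictly greater than the inserted value down to the next row. The recording tableau Q records, in position (i, j), the step at which that cell was added to P.
  Insert 6 (step 1): P = [6];  Q = [1]
  Insert 4 (step 2): P = [4] / [6];  Q = [1] / [2]
  Insert 2 (step 3): P = [2] / [4] / [6];  Q = [1] / [2] / [3]
  Insert 1 (step 4): P = [1] / [2] / [4] / [6];  Q = [1] / [2] / [3] / [4]
  Insert 5 (step 5): P = [1, 5] / [2] / [4] / [6];  Q = [1, 5] / [2] / [3] / [4]
  Insert 3 (step 6): P = [1, 3] / [2, 5] / [4] / [6];  Q = [1, 5] / [2, 6] / [3] / [4]
Final shape: (2, 2, 1, 1).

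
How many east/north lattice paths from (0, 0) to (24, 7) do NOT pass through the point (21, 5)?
Number of paths = 1971775

Total paths from (0, 0) to (24, 7): C(31, 24) = 2629575. Paths through (21, 5): (paths (0, 0) → (21, 5)) × (paths (21, 5) → (24, 7)) = C(26, 21) · C(5, 3) = 65780 · 10 = 657800. Avoidance count = 2629575 − 657800 = 1971775.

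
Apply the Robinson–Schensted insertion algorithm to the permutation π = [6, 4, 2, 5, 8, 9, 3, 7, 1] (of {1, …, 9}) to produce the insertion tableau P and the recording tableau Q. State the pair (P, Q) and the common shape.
P = [1, 3, 7, 9] / [2, 5, 8] / [4] / [6];  Q = [1, 4, 5, 6] / [2, 7, 8] / [3] / [9];  common shape = (4, 3, 1, 1)

Row-insert the values π_1, π_2, … into P one at a time, bumping the leftmost entry strictly greater than the inserted value down to the next row. The recording tableau Q records, in position (i, j), the step at which that cell was added to P.
  Insert 6 (step 1): P = [6];  Q = [1]
  Insert 4 (step 2): P = [4] / [6];  Q = [1] / [2]
  Insert 2 (step 3): P = [2] / [4] / [6];  Q = [1] / [2] / [3]
  Insert 5 (step 4): P = [2, 5] / [4] / [6];  Q = [1, 4] / [2] / [3]
  Insert 8 (step 5): P = [2, 5, 8] / [4] / [6];  Q = [1, 4, 5] / [2] / [3]
  Insert 9 (step 6): P = [2, 5, 8, 9] / [4] / [6];  Q = [1, 4, 5, 6] / [2] / [3]
  Insert 3 (step 7): P = [2, 3, 8, 9] / [4, 5] / [6];  Q = [1, 4, 5, 6] / [2, 7] / [3]
  Insert 7 (step 8): P = [2, 3, 7, 9] / [4, 5, 8] / [6];  Q = [1, 4, 5, 6] / [2, 7, 8] / [3]
  Insert 1 (step 9): P = [1, 3, 7, 9] / [2, 5, 8] / [4] / [6];  Q = [1, 4, 5, 6] / [2, 7, 8] / [3] / [9]
Final shape: (4, 3, 1, 1).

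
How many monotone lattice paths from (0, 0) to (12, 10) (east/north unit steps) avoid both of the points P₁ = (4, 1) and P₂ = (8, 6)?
Number of paths = 358986

Inclusion–exclusion. Total paths: C(22, 12) = 646646. Through P₁: C(5, 4)·C(17, 8) = 121550. Through P₂: C(14, 8)·C(8, 4) = 210210. Since P₁ is strictly southwest of P₂, a monotone path through both must visit P₁ then P₂; paths through both = C(5, 4)·C(9, 4)·C(8, 4) = 44100. Avoid both = 646646 − 121550 − 210210 + 44100 = 358986.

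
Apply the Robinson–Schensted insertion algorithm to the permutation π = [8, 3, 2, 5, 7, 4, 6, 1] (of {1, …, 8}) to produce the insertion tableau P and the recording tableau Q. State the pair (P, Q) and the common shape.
P = [1, 4, 6] / [2, 5, 7] / [3] / [8];  Q = [1, 4, 5] / [2, 6, 7] / [3] / [8];  common shape = (3, 3, 1, 1)

Row-insert the values π_1, π_2, … into P one at a time, bumping the leftmost entry strictly greater than the inserted value down to the next row. The recording tableau Q records, in position (i, j), the step at which that cell was added to P.
  Insert 8 (step 1): P = [8];  Q = [1]
  Insert 3 (step 2): P = [3] / [8];  Q = [1] / [2]
  Insert 2 (step 3): P = [2] / [3] / [8];  Q = [1] / [2] / [3]
  Insert 5 (step 4): P = [2, 5] / [3] / [8];  Q = [1, 4] / [2] / [3]
  Insert 7 (step 5): P = [2, 5, 7] / [3] / [8];  Q = [1, 4, 5] / [2] / [3]
  Insert 4 (step 6): P = [2, 4, 7] / [3, 5] / [8];  Q = [1, 4, 5] / [2, 6] / [3]
  Insert 6 (step 7): P = [2, 4, 6] / [3, 5, 7] / [8];  Q = [1, 4, 5] / [2, 6, 7] / [3]
  Insert 1 (step 8): P = [1, 4, 6] / [2, 5, 7] / [3] / [8];  Q = [1, 4, 5] / [2, 6, 7] / [3] / [8]
Final shape: (3, 3, 1, 1).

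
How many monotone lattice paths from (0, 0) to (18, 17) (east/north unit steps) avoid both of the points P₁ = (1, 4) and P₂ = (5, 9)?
Number of paths = 3659580120

Inclusion–exclusion. Total paths: C(35, 18) = 4537567650. Through P₁: C(5, 1)·C(30, 17) = 598799250. Through P₂: C(14, 5)·C(21, 13) = 407386980. Since P₁ is strictly southwest of P₂, a monotone path through both must visit P₁ then P₂; paths through both = C(5, 1)·C(9, 4)·C(21, 13) = 128198700. Avoid both = 4537567650 − 598799250 − 407386980 + 128198700 = 3659580120.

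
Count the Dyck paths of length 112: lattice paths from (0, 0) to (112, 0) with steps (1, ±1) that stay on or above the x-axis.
C_56 = 6852456927844873497549658464312

These Dyck paths are counted by the Catalan number C_n = (1/(n + 1)) · C(2n, n). For n = 56: C_56 = (1/57) · C(112, 56) = 390590044887157789360330532465784/57 = 6852456927844873497549658464312.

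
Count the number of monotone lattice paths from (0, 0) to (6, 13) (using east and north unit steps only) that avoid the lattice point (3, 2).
Number of paths = 23492

Total paths from (0, 0) to (6, 13): C(19, 6) = 27132. Paths through (3, 2): (paths (0, 0) → (3, 2)) × (paths (3, 2) → (6, 13)) = C(5, 3) · C(14, 3) = 10 · 364 = 3640. Avoidance count = 27132 − 3640 = 23492.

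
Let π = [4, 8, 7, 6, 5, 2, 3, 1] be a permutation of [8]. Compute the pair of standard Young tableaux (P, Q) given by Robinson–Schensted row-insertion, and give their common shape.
P = [1, 3] / [2, 5] / [4] / [6] / [7] / [8];  Q = [1, 2] / [3, 7] / [4] / [5] / [6] / [8];  common shape = (2, 2, 1, 1, 1, 1)

Row-insert the values π_1, π_2, … into P one at a time, bumping the leftmost entry strictly greater than the inserted value down to the next row. The recording tableau Q records, in position (i, j), the step at which that cell was added to P.
  Insert 4 (step 1): P = [4];  Q = [1]
  Insert 8 (step 2): P = [4, 8];  Q = [1, 2]
  Insert 7 (step 3): P = [4, 7] / [8];  Q = [1, 2] / [3]
  Insert 6 (step 4): P = [4, 6] / [7] / [8];  Q = [1, 2] / [3] / [4]
  Insert 5 (step 5): P = [4, 5] / [6] / [7] / [8];  Q = [1, 2] / [3] / [4] / [5]
  Insert 2 (step 6): P = [2, 5] / [4] / [6] / [7] / [8];  Q = [1, 2] / [3] / [4] / [5] / [6]
  Insert 3 (step 7): P = [2, 3] / [4, 5] / [6] / [7] / [8];  Q = [1, 2] / [3, 7] / [4] / [5] / [6]
  Insert 1 (step 8): P = [1, 3] / [2, 5] / [4] / [6] / [7] / [8];  Q = [1, 2] / [3, 7] / [4] / [5] / [6] / [8]
Final shape: (2, 2, 1, 1, 1, 1).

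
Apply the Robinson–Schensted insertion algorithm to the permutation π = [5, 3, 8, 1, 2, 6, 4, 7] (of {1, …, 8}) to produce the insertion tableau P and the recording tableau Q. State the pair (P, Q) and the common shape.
P = [1, 2, 4, 7] / [3, 6] / [5, 8];  Q = [1, 3, 6, 8] / [2, 5] / [4, 7];  common shape = (4, 2, 2)

Row-insert the values π_1, π_2, … into P one at a time, bumping the leftmost entry strictly greater than the inserted value down to the next row. The recording tableau Q records, in position (i, j), the step at which that cell was added to P.
  Insert 5 (step 1): P = [5];  Q = [1]
  Insert 3 (step 2): P = [3] / [5];  Q = [1] / [2]
  Insert 8 (step 3): P = [3, 8] / [5];  Q = [1, 3] / [2]
  Insert 1 (step 4): P = [1, 8] / [3] / [5];  Q = [1, 3] / [2] / [4]
  Insert 2 (step 5): P = [1, 2] / [3, 8] / [5];  Q = [1, 3] / [2, 5] / [4]
  Insert 6 (step 6): P = [1, 2, 6] / [3, 8] / [5];  Q = [1, 3, 6] / [2, 5] / [4]
  Insert 4 (step 7): P = [1, 2, 4] / [3, 6] / [5, 8];  Q = [1, 3, 6] / [2, 5] / [4, 7]
  Insert 7 (step 8): P = [1, 2, 4, 7] / [3, 6] / [5, 8];  Q = [1, 3, 6, 8] / [2, 5] / [4, 7]
Final shape: (4, 2, 2).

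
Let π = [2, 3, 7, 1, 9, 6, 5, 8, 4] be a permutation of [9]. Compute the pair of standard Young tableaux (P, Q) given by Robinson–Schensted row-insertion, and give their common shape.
P = [1, 3, 4, 8] / [2, 5, 9] / [6] / [7];  Q = [1, 2, 3, 5] / [4, 6, 8] / [7] / [9];  common shape = (4, 3, 1, 1)

Row-insert the values π_1, π_2, … into P one at a time, bumping the leftmost entry strictly greater than the inserted value down to the next row. The recording tableau Q records, in position (i, j), the step at which that cell was added to P.
  Insert 2 (step 1): P = [2];  Q = [1]
  Insert 3 (step 2): P = [2, 3];  Q = [1, 2]
  Insert 7 (step 3): P = [2, 3, 7];  Q = [1, 2, 3]
  Insert 1 (step 4): P = [1, 3, 7] / [2];  Q = [1, 2, 3] / [4]
  Insert 9 (step 5): P = [1, 3, 7, 9] / [2];  Q = [1, 2, 3, 5] / [4]
  Insert 6 (step 6): P = [1, 3, 6, 9] / [2, 7];  Q = [1, 2, 3, 5] / [4, 6]
  Insert 5 (step 7): P = [1, 3, 5, 9] / [2, 6] / [7];  Q = [1, 2, 3, 5] / [4, 6] / [7]
  Insert 8 (step 8): P = [1, 3, 5, 8] / [2, 6, 9] / [7];  Q = [1, 2, 3, 5] / [4, 6, 8] / [7]
  Insert 4 (step 9): P = [1, 3, 4, 8] / [2, 5, 9] / [6] / [7];  Q = [1, 2, 3, 5] / [4, 6, 8] / [7] / [9]
Final shape: (4, 3, 1, 1).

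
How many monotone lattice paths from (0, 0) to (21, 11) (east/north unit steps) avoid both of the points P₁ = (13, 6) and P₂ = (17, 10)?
Number of paths = 61420371

Inclusion–exclusion. Total paths: C(32, 21) = 129024480. Through P₁: C(19, 13)·C(13, 8) = 34918884. Through P₂: C(27, 17)·C(5, 4) = 42181425. Since P₁ is strictly southwest of P₂, a monotone path through both must visit P₁ then P₂; paths through both = C(19, 13)·C(8, 4)·C(5, 4) = 9496200. Avoid both = 129024480 − 34918884 − 42181425 + 9496200 = 61420371.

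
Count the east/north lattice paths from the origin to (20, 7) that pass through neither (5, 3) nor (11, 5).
Number of paths = 516974

Inclusion–exclusion. Total paths: C(27, 20) = 888030. Through P₁: C(8, 5)·C(19, 15) = 217056. Through P₂: C(16, 11)·C(11, 9) = 240240. Since P₁ is strictly southwest of P₂, a monotone path through both must visit P₁ then P₂; paths through both = C(8, 5)·C(8, 6)·C(11, 9) = 86240. Avoid both = 888030 − 217056 − 240240 + 86240 = 516974.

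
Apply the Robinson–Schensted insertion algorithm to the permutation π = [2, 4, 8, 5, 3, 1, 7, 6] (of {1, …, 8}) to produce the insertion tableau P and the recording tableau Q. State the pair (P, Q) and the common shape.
P = [1, 3, 5, 6] / [2, 7] / [4] / [8];  Q = [1, 2, 3, 7] / [4, 8] / [5] / [6];  common shape = (4, 2, 1, 1)

Row-insert the values π_1, π_2, … into P one at a time, bumping the leftmost entry strictly greater than the inserted value down to the next row. The recording tableau Q records, in position (i, j), the step at which that cell was added to P.
  Insert 2 (step 1): P = [2];  Q = [1]
  Insert 4 (step 2): P = [2, 4];  Q = [1, 2]
  Insert 8 (step 3): P = [2, 4, 8];  Q = [1, 2, 3]
  Insert 5 (step 4): P = [2, 4, 5] / [8];  Q = [1, 2, 3] / [4]
  Insert 3 (step 5): P = [2, 3, 5] / [4] / [8];  Q = [1, 2, 3] / [4] / [5]
  Insert 1 (step 6): P = [1, 3, 5] / [2] / [4] / [8];  Q = [1, 2, 3] / [4] / [5] / [6]
  Insert 7 (step 7): P = [1, 3, 5, 7] / [2] / [4] / [8];  Q = [1, 2, 3, 7] / [4] / [5] / [6]
  Insert 6 (step 8): P = [1, 3, 5, 6] / [2, 7] / [4] / [8];  Q = [1, 2, 3, 7] / [4, 8] / [5] / [6]
Final shape: (4, 2, 1, 1).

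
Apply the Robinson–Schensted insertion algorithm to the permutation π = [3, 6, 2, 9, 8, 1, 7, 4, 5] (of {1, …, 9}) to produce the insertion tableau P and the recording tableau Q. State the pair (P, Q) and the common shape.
P = [1, 4, 5] / [2, 6, 7] / [3, 8] / [9];  Q = [1, 2, 4] / [3, 5, 9] / [6, 7] / [8];  common shape = (3, 3, 2, 1)

Row-insert the values π_1, π_2, … into P one at a time, bumping the leftmost entry strictly greater than the inserted value down to the next row. The recording tableau Q records, in position (i, j), the step at which that cell was added to P.
  Insert 3 (step 1): P = [3];  Q = [1]
  Insert 6 (step 2): P = [3, 6];  Q = [1, 2]
  Insert 2 (step 3): P = [2, 6] / [3];  Q = [1, 2] / [3]
  Insert 9 (step 4): P = [2, 6, 9] / [3];  Q = [1, 2, 4] / [3]
  Insert 8 (step 5): P = [2, 6, 8] / [3, 9];  Q = [1, 2, 4] / [3, 5]
  Insert 1 (step 6): P = [1, 6, 8] / [2, 9] / [3];  Q = [1, 2, 4] / [3, 5] / [6]
  Insert 7 (step 7): P = [1, 6, 7] / [2, 8] / [3, 9];  Q = [1, 2, 4] / [3, 5] / [6, 7]
  Insert 4 (step 8): P = [1, 4, 7] / [2, 6] / [3, 8] / [9];  Q = [1, 2, 4] / [3, 5] / [6, 7] / [8]
  Insert 5 (step 9): P = [1, 4, 5] / [2, 6, 7] / [3, 8] / [9];  Q = [1, 2, 4] / [3, 5, 9] / [6, 7] / [8]
Final shape: (3, 3, 2, 1).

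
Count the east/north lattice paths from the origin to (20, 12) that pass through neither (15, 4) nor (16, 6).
Number of paths = 207577578

Inclusion–exclusion. Total paths: C(32, 20) = 225792840. Through P₁: C(19, 15)·C(13, 5) = 4988412. Through P₂: C(22, 16)·C(10, 4) = 15668730. Since P₁ is strictly southwest of P₂, a monotone path through both must visit P₁ then P₂; paths through both = C(19, 15)·C(3, 1)·C(10, 4) = 2441880. Avoid both = 225792840 − 4988412 − 15668730 + 2441880 = 207577578.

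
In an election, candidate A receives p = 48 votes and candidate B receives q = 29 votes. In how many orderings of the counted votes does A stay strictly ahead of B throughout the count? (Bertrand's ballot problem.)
Strict-lead orderings = 326385840027712089100

Total orderings of the 77 votes with 48 for A: C(77, 48) = 1322721562217570045300. By the Bertrand ballot formula (Cycle Lemma / reflection principle), the number of orderings in which A is strictly ahead of B throughout is (p − q)/(p + q) · C(p + q, p) = (48 − 29)/(48 + 29) · 1322721562217570045300 = 326385840027712089100.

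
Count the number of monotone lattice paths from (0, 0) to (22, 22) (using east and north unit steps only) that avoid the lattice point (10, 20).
Number of paths = 2101364867355

Total paths from (0, 0) to (22, 22): C(44, 22) = 2104098963720. Paths through (10, 20): (paths (0, 0) → (10, 20)) × (paths (10, 20) → (22, 22)) = C(30, 10) · C(14, 12) = 30045015 · 91 = 2734096365. Avoidance count = 2104098963720 − 2734096365 = 2101364867355.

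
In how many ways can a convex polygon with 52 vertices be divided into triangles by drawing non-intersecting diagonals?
C_50 = 1978261657756160653623774456

These polygon triangulations are counted by the Catalan number C_n = (1/(n + 1)) · C(2n, n). For n = 50: C_50 = (1/51) · C(100, 50) = 100891344545564193334812497256/51 = 1978261657756160653623774456.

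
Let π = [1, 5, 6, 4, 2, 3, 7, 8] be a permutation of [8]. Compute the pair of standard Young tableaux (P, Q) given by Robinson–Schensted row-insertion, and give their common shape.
P = [1, 2, 3, 7, 8] / [4, 6] / [5];  Q = [1, 2, 3, 7, 8] / [4, 6] / [5];  common shape = (5, 2, 1)

Row-insert the values π_1, π_2, … into P one at a time, bumping the leftmost entry strictly greater than the inserted value down to the next row. The recording tableau Q records, in position (i, j), the step at which that cell was added to P.
  Insert 1 (step 1): P = [1];  Q = [1]
  Insert 5 (step 2): P = [1, 5];  Q = [1, 2]
  Insert 6 (step 3): P = [1, 5, 6];  Q = [1, 2, 3]
  Insert 4 (step 4): P = [1, 4, 6] / [5];  Q = [1, 2, 3] / [4]
  Insert 2 (step 5): P = [1, 2, 6] / [4] / [5];  Q = [1, 2, 3] / [4] / [5]
  Insert 3 (step 6): P = [1, 2, 3] / [4, 6] / [5];  Q = [1, 2, 3] / [4, 6] / [5]
  Insert 7 (step 7): P = [1, 2, 3, 7] / [4, 6] / [5];  Q = [1, 2, 3, 7] / [4, 6] / [5]
  Insert 8 (step 8): P = [1, 2, 3, 7, 8] / [4, 6] / [5];  Q = [1, 2, 3, 7, 8] / [4, 6] / [5]
Final shape: (5, 2, 1).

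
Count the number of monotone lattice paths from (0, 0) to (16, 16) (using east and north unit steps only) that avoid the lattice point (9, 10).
Number of paths = 442559742

Total paths from (0, 0) to (16, 16): C(32, 16) = 601080390. Paths through (9, 10): (paths (0, 0) → (9, 10)) × (paths (9, 10) → (16, 16)) = C(19, 9) · C(13, 7) = 92378 · 1716 = 158520648. Avoidance count = 601080390 − 158520648 = 442559742.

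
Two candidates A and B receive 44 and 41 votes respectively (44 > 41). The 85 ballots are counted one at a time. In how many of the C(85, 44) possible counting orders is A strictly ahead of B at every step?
Strict-lead orderings = 111809049293180907701460

Total orderings of the 85 votes with 44 for A: C(85, 44) = 3167923063306792384874700. By the Bertrand ballot formula (Cycle Lemma / reflection principle), the number of orderings in which A is strictly ahead of B throughout is (p − q)/(p + q) · C(p + q, p) = (44 − 41)/(44 + 41) · 3167923063306792384874700 = 111809049293180907701460.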